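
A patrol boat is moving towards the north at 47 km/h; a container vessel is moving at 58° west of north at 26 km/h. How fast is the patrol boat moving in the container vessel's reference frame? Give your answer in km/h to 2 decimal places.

39.87 km/h

Taking east as x and north as y: patrol boat velocity = (0.000, 47.000) km/h; container vessel velocity = (-22.049, 13.778) km/h.
Velocity of patrol boat relative to container vessel = (0.000, 47.000) − (-22.049, 13.778) = (22.049, 33.222) km/h.
Magnitude = |(22.049, 33.222)| = 39.873 km/h.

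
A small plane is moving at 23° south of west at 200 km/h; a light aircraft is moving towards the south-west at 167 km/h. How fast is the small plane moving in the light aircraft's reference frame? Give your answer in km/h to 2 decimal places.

Taking east as x and north as y: small plane velocity = (-184.101, -78.146) km/h; light aircraft velocity = (-118.087, -118.087) km/h.
Velocity of small plane relative to light aircraft = (-184.101, -78.146) − (-118.087, -118.087) = (-66.014, 39.941) km/h.
Magnitude = |(-66.014, 39.941)| = 77.156 km/h.

77.16 km/h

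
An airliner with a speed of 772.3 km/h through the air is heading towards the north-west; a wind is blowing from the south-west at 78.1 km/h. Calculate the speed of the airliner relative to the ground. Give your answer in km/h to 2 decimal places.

776.24 km/h

Taking east as x and north as y: velocity relative to the air = (-546.099, 546.099) km/h; the air relative to ground = (55.225, 55.225) km/h.
Velocity relative to ground = (-546.099, 546.099) + (55.225, 55.225) = (-490.874, 601.324) km/h.
Speed = |(-490.874, 601.324)| = 776.239 km/h.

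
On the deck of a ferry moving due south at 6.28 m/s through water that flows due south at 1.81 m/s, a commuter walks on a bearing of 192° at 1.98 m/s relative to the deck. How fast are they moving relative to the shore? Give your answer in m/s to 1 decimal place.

10.0 m/s

In east/north components (m/s): commuter relative to ferry = (-0.412, -1.937); ferry relative to water = (0.000, -6.280); water relative to ground = (0.000, -1.810).
Sum = (-0.412, -10.027) m/s.
Speed = |(-0.412, -10.027)| = 10.035 m/s.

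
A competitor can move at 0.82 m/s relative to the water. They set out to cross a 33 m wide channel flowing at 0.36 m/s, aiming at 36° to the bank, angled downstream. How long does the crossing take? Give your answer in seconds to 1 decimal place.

The component of the competitor's velocity perpendicular to the bank is 0.82 × sin 36° = 0.482 m/s.
The flow acts along the bank and has no component across it.
Time = 33 / 0.482 = 68.467 s.

68.5 s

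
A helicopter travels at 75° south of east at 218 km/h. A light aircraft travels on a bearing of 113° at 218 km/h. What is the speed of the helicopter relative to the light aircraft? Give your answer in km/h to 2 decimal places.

191.13 km/h

Taking east as x and north as y: helicopter velocity = (56.423, -210.572) km/h; light aircraft velocity = (200.670, -85.179) km/h.
Velocity of helicopter relative to light aircraft = (56.423, -210.572) − (200.670, -85.179) = (-144.248, -125.392) km/h.
Magnitude = |(-144.248, -125.392)| = 191.130 km/h.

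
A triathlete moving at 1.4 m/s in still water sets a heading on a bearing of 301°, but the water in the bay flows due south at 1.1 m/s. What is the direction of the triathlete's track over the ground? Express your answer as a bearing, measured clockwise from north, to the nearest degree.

252°

Taking east as x and north as y: velocity relative to the water = (-1.200, 0.721) m/s; the water relative to ground = (0.000, -1.100) m/s.
Velocity relative to ground = (-1.200, 0.721) + (0.000, -1.100) = (-1.200, -0.379) m/s.
Bearing = atan2(-1.20, -0.38) = 252.47° clockwise from north.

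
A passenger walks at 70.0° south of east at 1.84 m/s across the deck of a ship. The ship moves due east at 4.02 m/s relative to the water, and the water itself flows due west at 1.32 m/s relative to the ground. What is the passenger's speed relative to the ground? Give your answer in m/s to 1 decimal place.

3.8 m/s

In east/north components (m/s): passenger relative to ship = (0.629, -1.729); ship relative to water = (4.020, 0.000); water relative to ground = (-1.320, 0.000).
Sum = (3.329, -1.729) m/s.
Speed = |(3.329, -1.729)| = 3.752 m/s.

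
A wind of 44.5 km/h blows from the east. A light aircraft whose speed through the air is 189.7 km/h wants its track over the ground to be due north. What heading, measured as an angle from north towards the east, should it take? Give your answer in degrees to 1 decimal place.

The wind pushes perpendicular to the desired track; the heading must have a component into the wind equal to 44.5 km/h: 189.7 sin θ = 44.5.
sin θ = 0.2346, so θ = 13.567°.

13.6°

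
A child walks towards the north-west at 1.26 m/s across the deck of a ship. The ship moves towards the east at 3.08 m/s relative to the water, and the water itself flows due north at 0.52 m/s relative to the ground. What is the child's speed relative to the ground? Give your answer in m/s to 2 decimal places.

In east/north components (m/s): child relative to ship = (-0.891, 0.891); ship relative to water = (3.080, 0.000); water relative to ground = (0.000, 0.520).
Sum = (2.189, 1.411) m/s.
Speed = |(2.189, 1.411)| = 2.604 m/s.

2.60 m/s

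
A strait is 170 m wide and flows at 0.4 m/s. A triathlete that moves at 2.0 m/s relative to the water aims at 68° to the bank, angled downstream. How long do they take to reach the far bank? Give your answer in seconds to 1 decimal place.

The component of the triathlete's velocity perpendicular to the bank is 2.0 × sin 68° = 1.854 m/s.
The flow acts along the bank and has no component across it.
Time = 170 / 1.854 = 91.675 s.

91.7 s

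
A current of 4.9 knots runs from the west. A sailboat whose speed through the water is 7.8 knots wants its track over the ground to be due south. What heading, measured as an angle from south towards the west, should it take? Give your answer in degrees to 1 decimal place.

38.9°

The current pushes perpendicular to the desired track; the heading must have a component into the current equal to 4.9 knots: 7.8 sin θ = 4.9.
sin θ = 0.6282, so θ = 38.918°.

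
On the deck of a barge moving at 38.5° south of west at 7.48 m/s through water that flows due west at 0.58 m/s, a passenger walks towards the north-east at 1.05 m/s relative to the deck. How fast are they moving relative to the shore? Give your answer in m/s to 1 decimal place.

In east/north components (m/s): passenger relative to barge = (0.742, 0.742); barge relative to water = (-5.854, -4.656); water relative to ground = (-0.580, 0.000).
Sum = (-5.691, -3.914) m/s.
Speed = |(-5.691, -3.914)| = 6.907 m/s.

6.9 m/s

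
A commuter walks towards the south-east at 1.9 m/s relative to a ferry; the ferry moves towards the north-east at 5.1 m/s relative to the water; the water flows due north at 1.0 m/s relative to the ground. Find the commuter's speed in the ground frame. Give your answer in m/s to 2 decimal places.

In east/north components (m/s): commuter relative to ferry = (1.344, -1.344); ferry relative to water = (3.606, 3.606); water relative to ground = (0.000, 1.000).
Sum = (4.950, 3.263) m/s.
Speed = |(4.950, 3.263)| = 5.928 m/s.

5.93 m/s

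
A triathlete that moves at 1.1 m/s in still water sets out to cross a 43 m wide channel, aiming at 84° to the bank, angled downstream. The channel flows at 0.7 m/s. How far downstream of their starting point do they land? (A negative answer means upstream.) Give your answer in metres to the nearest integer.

32 m

Perpendicular speed = 1.094 m/s; crossing time = 43 / 1.094 = 39.306 s.
Net downstream speed = 0.815 m/s.
Drift = 0.815 × 39.306 = 32.034 m (downstream).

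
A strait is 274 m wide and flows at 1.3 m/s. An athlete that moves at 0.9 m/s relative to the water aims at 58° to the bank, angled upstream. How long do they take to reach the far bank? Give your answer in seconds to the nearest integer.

The component of the athlete's velocity perpendicular to the bank is 0.9 × sin 58° = 0.763 m/s.
The flow acts along the bank and has no component across it.
Time = 274 / 0.763 = 358.994 s.

359 s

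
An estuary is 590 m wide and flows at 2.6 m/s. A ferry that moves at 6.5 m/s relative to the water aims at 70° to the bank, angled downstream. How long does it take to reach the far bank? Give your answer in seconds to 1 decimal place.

The component of the ferry's velocity perpendicular to the bank is 6.5 × sin 70° = 6.108 m/s.
Only the cross-stream component determines the crossing time; the current contributes nothing perpendicular to the bank.
Time = 590 / 6.108 = 96.595 s.

96.6 s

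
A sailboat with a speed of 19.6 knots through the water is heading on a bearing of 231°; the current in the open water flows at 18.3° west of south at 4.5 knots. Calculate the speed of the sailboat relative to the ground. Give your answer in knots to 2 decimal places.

Taking east as x and north as y: velocity relative to the water = (-15.232, -12.335) knots; the water relative to ground = (-1.413, -4.272) knots.
Velocity relative to ground = (-15.232, -12.335) + (-1.413, -4.272) = (-16.645, -16.607) knots.
Speed = |(-16.645, -16.607)| = 23.513 knots.

23.51 knots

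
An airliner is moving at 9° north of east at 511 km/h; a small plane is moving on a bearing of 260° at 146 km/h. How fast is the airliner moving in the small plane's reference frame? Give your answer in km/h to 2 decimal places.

656.98 km/h

Taking east as x and north as y: airliner velocity = (504.709, 79.938) km/h; small plane velocity = (-143.782, -25.353) km/h.
Velocity of airliner relative to small plane = (504.709, 79.938) − (-143.782, -25.353) = (648.491, 105.291) km/h.
Magnitude = |(648.491, 105.291)| = 656.983 km/h.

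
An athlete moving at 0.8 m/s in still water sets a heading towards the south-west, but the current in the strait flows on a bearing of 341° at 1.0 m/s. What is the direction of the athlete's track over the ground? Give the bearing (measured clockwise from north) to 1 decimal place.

Taking east as x and north as y: velocity relative to the water = (-0.566, -0.566) m/s; the water relative to ground = (-0.326, 0.946) m/s.
Velocity relative to ground = (-0.566, -0.566) + (-0.326, 0.946) = (-0.891, 0.380) m/s.
Bearing = atan2(-0.89, 0.38) = 293.08° clockwise from north.

293.1°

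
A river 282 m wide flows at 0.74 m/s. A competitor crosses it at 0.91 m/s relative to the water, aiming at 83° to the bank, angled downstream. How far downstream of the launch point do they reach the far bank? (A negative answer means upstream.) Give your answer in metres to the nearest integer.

Perpendicular speed = 0.903 m/s; crossing time = 282 / 0.903 = 312.217 s.
Net downstream speed = 0.851 m/s.
Drift = 0.851 × 312.217 = 265.666 m (downstream).

266 m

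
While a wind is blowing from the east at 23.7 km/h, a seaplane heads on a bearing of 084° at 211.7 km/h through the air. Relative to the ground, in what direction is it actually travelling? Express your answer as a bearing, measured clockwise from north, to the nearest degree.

Taking east as x and north as y: velocity relative to the air = (210.540, 22.129) km/h; the air relative to ground = (-23.700, 0.000) km/h.
Velocity relative to ground = (210.540, 22.129) + (-23.700, 0.000) = (186.840, 22.129) km/h.
Bearing = atan2(186.84, 22.13) = 83.25° clockwise from north.

083°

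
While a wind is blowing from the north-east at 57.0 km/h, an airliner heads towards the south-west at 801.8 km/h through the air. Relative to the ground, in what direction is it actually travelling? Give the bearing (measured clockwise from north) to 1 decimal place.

225.0°

Taking east as x and north as y: velocity relative to the air = (-566.958, -566.958) km/h; the air relative to ground = (-40.305, -40.305) km/h.
Velocity relative to ground = (-566.958, -566.958) + (-40.305, -40.305) = (-607.263, -607.263) km/h.
Bearing = atan2(-607.26, -607.26) = 225.00° clockwise from north.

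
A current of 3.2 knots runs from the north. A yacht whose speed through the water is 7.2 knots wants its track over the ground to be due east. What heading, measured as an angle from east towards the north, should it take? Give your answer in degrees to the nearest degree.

The current pushes perpendicular to the desired track; the heading must have a component into the current equal to 3.2 knots: 7.2 sin θ = 3.2.
sin θ = 0.4444, so θ = 26.388°.

26°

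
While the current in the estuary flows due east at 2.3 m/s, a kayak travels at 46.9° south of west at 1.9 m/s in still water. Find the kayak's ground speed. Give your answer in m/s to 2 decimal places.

Taking east as x and north as y: velocity relative to the water = (-1.298, -1.387) m/s; the water relative to ground = (2.300, 0.000) m/s.
Velocity relative to ground = (-1.298, -1.387) + (2.300, 0.000) = (1.002, -1.387) m/s.
Speed = |(1.002, -1.387)| = 1.711 m/s.

1.71 m/s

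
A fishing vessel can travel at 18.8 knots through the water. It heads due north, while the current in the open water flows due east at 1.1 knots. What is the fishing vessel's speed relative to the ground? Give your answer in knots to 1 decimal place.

18.8 knots

Taking east as x and north as y: velocity relative to the water = (0.000, 18.800) knots; the water relative to ground = (1.100, 0.000) knots.
Velocity relative to ground = (0.000, 18.800) + (1.100, 0.000) = (1.100, 18.800) knots.
Speed = |(1.100, 18.800)| = 18.832 knots.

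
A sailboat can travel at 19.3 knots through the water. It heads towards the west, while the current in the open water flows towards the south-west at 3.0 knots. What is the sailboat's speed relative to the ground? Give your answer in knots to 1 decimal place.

Taking east as x and north as y: velocity relative to the water = (-19.300, 0.000) knots; the water relative to ground = (-2.121, -2.121) knots.
Velocity relative to ground = (-19.300, 0.000) + (-2.121, -2.121) = (-21.421, -2.121) knots.
Speed = |(-21.421, -2.121)| = 21.526 knots.

21.5 knots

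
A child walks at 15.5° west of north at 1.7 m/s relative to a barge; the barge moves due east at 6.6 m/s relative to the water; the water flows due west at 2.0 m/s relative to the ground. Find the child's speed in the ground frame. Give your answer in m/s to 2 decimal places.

In east/north components (m/s): child relative to barge = (-0.454, 1.638); barge relative to water = (6.600, 0.000); water relative to ground = (-2.000, 0.000).
Sum = (4.146, 1.638) m/s.
Speed = |(4.146, 1.638)| = 4.458 m/s.

4.46 m/s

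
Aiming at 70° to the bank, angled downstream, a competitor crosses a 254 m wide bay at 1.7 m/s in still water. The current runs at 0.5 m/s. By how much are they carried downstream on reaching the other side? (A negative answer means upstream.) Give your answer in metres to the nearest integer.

Perpendicular speed = 1.597 m/s; crossing time = 254 / 1.597 = 159.001 s.
Net downstream speed = 1.081 m/s.
Drift = 1.081 × 159.001 = 171.949 m (downstream).

172 m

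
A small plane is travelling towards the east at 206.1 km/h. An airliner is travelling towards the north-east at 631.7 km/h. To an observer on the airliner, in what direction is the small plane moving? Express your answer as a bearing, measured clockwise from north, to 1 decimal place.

Taking east as x and north as y: small plane velocity = (206.100, 0.000) km/h; airliner velocity = (446.679, 446.679) km/h.
Velocity of small plane relative to airliner = (206.100, 0.000) − (446.679, 446.679) = (-240.579, -446.679) km/h.
Bearing = atan2(-240.58, -446.68) = 208.31° clockwise from north.

208.3°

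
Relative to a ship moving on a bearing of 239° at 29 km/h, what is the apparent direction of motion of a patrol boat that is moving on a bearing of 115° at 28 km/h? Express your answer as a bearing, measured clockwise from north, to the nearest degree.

Taking east as x and north as y: patrol boat velocity = (25.377, -11.833) km/h; ship velocity = (-24.858, -14.936) km/h.
Velocity of patrol boat relative to ship = (25.377, -11.833) − (-24.858, -14.936) = (50.234, 3.103) km/h.
Bearing = atan2(50.23, 3.10) = 86.47° clockwise from north.

086°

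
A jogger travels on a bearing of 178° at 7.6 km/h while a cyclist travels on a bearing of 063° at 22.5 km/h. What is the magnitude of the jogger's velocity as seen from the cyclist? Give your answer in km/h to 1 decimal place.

Taking east as x and north as y: jogger velocity = (0.265, -7.595) km/h; cyclist velocity = (20.048, 10.215) km/h.
Velocity of jogger relative to cyclist = (0.265, -7.595) − (20.048, 10.215) = (-19.782, -17.810) km/h.
Magnitude = |(-19.782, -17.810)| = 26.619 km/h.

26.6 km/h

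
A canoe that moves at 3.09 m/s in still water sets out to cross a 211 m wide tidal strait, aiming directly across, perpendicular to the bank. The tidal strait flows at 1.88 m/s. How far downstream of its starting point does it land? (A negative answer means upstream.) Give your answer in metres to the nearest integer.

128 m

Perpendicular speed = 3.090 m/s; crossing time = 211 / 3.090 = 68.285 s.
Net downstream speed = 1.880 m/s.
Drift = 1.880 × 68.285 = 128.375 m (downstream).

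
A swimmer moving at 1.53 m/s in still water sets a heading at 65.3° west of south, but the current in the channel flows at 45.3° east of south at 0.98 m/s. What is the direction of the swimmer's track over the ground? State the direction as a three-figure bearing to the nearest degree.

208°

Taking east as x and north as y: velocity relative to the water = (-1.390, -0.639) m/s; the water relative to ground = (0.697, -0.689) m/s.
Velocity relative to ground = (-1.390, -0.639) + (0.697, -0.689) = (-0.693, -1.329) m/s.
Bearing = atan2(-0.69, -1.33) = 207.56° clockwise from north.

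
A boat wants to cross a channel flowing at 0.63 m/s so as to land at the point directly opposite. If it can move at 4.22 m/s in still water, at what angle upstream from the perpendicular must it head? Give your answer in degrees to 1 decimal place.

8.6°

To cancel the current, the upstream component of the boat's velocity must equal the flow: 4.22 sin θ = 0.63.
sin θ = 0.63 / 4.22 = 0.1493.
θ = arcsin(0.1493) = 8.586°.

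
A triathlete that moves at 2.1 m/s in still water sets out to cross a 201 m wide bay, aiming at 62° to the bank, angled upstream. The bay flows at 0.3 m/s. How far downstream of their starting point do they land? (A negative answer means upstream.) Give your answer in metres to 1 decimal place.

-74.4 m

Perpendicular speed = 1.854 m/s; crossing time = 201 / 1.854 = 108.403 s.
Net downstream speed = -0.686 m/s.
Drift = -0.686 × 108.403 = -74.353 m (upstream).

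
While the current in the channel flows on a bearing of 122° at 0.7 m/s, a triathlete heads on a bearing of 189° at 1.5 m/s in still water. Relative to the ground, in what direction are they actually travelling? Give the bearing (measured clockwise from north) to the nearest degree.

169°

Taking east as x and north as y: velocity relative to the water = (-0.235, -1.482) m/s; the water relative to ground = (0.594, -0.371) m/s.
Velocity relative to ground = (-0.235, -1.482) + (0.594, -0.371) = (0.359, -1.852) m/s.
Bearing = atan2(0.36, -1.85) = 169.03° clockwise from north.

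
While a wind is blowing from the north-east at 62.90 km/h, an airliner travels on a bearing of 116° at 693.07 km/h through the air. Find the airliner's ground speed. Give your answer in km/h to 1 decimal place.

675.2 km/h

Taking east as x and north as y: velocity relative to the air = (622.927, -303.822) km/h; the air relative to ground = (-44.477, -44.477) km/h.
Velocity relative to ground = (622.927, -303.822) + (-44.477, -44.477) = (578.450, -348.299) km/h.
Speed = |(578.450, -348.299)| = 675.216 km/h.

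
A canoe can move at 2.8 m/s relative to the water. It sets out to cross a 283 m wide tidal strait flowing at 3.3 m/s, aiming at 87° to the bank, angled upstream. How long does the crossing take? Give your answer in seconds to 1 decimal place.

The component of the canoe's velocity perpendicular to the bank is 2.8 × sin 87° = 2.796 m/s.
The current is parallel to the bank, so it does not affect the crossing time.
Time = 283 / 2.796 = 101.210 s.

101.2 s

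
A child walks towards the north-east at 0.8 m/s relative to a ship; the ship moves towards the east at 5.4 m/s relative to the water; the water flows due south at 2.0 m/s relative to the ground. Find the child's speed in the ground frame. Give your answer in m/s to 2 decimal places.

In east/north components (m/s): child relative to ship = (0.566, 0.566); ship relative to water = (5.400, 0.000); water relative to ground = (0.000, -2.000).
Sum = (5.966, -1.434) m/s.
Speed = |(5.966, -1.434)| = 6.136 m/s.

6.14 m/s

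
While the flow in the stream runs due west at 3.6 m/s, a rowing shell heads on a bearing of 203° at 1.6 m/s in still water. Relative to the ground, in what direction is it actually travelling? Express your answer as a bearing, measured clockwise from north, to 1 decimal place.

Taking east as x and north as y: velocity relative to the water = (-0.625, -1.473) m/s; the water relative to ground = (-3.600, 0.000) m/s.
Velocity relative to ground = (-0.625, -1.473) + (-3.600, 0.000) = (-4.225, -1.473) m/s.
Bearing = atan2(-4.23, -1.47) = 250.78° clockwise from north.

250.8°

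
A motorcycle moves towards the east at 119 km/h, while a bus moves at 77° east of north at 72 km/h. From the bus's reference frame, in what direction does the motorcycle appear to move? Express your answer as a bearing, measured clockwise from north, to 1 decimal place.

Taking east as x and north as y: motorcycle velocity = (119.000, 0.000) km/h; bus velocity = (70.155, 16.196) km/h.
Velocity of motorcycle relative to bus = (119.000, 0.000) − (70.155, 16.196) = (48.845, -16.196) km/h.
Bearing = atan2(48.85, -16.20) = 108.34° clockwise from north.

108.3°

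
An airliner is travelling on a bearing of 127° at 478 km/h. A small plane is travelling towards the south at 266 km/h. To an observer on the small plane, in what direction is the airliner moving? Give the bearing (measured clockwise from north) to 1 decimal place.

Taking east as x and north as y: airliner velocity = (381.748, -287.668) km/h; small plane velocity = (0.000, -266.000) km/h.
Velocity of airliner relative to small plane = (381.748, -287.668) − (0.000, -266.000) = (381.748, -21.668) km/h.
Bearing = atan2(381.75, -21.67) = 93.25° clockwise from north.

093.2°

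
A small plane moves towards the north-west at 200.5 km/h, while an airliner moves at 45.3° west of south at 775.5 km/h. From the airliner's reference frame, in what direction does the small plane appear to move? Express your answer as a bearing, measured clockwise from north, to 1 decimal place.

030.8°

Taking east as x and north as y: small plane velocity = (-141.775, 141.775) km/h; airliner velocity = (-551.225, -545.483) km/h.
Velocity of small plane relative to airliner = (-141.775, 141.775) − (-551.225, -545.483) = (409.450, 687.258) km/h.
Bearing = atan2(409.45, 687.26) = 30.79° clockwise from north.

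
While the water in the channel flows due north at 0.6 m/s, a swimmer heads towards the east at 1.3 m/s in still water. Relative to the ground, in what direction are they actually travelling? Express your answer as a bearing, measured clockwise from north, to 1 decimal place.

Taking east as x and north as y: velocity relative to the water = (1.300, 0.000) m/s; the water relative to ground = (0.000, 0.600) m/s.
Velocity relative to ground = (1.300, 0.000) + (0.000, 0.600) = (1.300, 0.600) m/s.
Bearing = atan2(1.30, 0.60) = 65.22° clockwise from north.

065.2°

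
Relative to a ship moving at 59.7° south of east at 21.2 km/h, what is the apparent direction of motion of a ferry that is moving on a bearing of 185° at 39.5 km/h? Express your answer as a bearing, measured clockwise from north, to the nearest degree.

214°

Taking east as x and north as y: ferry velocity = (-3.443, -39.350) km/h; ship velocity = (10.696, -18.304) km/h.
Velocity of ferry relative to ship = (-3.443, -39.350) − (10.696, -18.304) = (-14.139, -21.046) km/h.
Bearing = atan2(-14.14, -21.05) = 213.89° clockwise from north.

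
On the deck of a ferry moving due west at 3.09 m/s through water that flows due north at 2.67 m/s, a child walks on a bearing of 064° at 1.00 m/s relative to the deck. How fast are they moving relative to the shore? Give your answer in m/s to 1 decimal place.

3.8 m/s

In east/north components (m/s): child relative to ferry = (0.899, 0.438); ferry relative to water = (-3.090, 0.000); water relative to ground = (0.000, 2.670).
Sum = (-2.191, 3.108) m/s.
Speed = |(-2.191, 3.108)| = 3.803 m/s.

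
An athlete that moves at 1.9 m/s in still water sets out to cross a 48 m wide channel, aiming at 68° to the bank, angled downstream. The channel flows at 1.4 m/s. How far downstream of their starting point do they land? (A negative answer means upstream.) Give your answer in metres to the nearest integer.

58 m

Perpendicular speed = 1.762 m/s; crossing time = 48 / 1.762 = 27.247 s.
Net downstream speed = 2.112 m/s.
Drift = 2.112 × 27.247 = 57.539 m (downstream).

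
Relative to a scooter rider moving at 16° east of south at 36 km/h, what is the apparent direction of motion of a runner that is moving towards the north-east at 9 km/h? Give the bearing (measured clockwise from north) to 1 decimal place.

Taking east as x and north as y: runner velocity = (6.364, 6.364) km/h; scooter rider velocity = (9.923, -34.605) km/h.
Velocity of runner relative to scooter rider = (6.364, 6.364) − (9.923, -34.605) = (-3.559, 40.969) km/h.
Bearing = atan2(-3.56, 40.97) = 355.04° clockwise from north.

355.0°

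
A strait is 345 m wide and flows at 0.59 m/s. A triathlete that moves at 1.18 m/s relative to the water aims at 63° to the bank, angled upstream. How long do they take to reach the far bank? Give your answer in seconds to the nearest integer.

328 s

The component of the triathlete's velocity perpendicular to the bank is 1.18 × sin 63° = 1.051 m/s.
The flow acts along the bank and has no component across it.
Time = 345 / 1.051 = 328.138 s.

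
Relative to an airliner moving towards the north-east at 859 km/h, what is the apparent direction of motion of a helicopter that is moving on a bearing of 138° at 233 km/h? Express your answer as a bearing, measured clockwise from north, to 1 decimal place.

Taking east as x and north as y: helicopter velocity = (155.907, -173.153) km/h; airliner velocity = (607.405, 607.405) km/h.
Velocity of helicopter relative to airliner = (155.907, -173.153) − (607.405, 607.405) = (-451.497, -780.557) km/h.
Bearing = atan2(-451.50, -780.56) = 210.05° clockwise from north.

210.0°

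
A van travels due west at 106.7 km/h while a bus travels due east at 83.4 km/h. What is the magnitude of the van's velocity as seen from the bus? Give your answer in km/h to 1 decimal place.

Taking east as x and north as y: van velocity = (-106.700, 0.000) km/h; bus velocity = (83.400, 0.000) km/h.
Velocity of van relative to bus = (-106.700, 0.000) − (83.400, 0.000) = (-190.100, 0.000) km/h.
Magnitude = |(-190.100, 0.000)| = 190.100 km/h.

190.1 km/h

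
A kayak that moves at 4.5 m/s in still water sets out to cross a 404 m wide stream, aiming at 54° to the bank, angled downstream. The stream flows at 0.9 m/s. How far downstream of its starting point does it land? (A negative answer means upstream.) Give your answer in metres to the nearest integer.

393 m

Perpendicular speed = 3.641 m/s; crossing time = 404 / 3.641 = 110.971 s.
Net downstream speed = 3.545 m/s.
Drift = 3.545 × 110.971 = 393.397 m (downstream).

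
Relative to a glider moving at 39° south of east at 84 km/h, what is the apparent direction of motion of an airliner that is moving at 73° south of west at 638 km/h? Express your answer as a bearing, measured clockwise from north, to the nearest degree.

204°

Taking east as x and north as y: airliner velocity = (-186.533, -610.122) km/h; glider velocity = (65.280, -52.863) km/h.
Velocity of airliner relative to glider = (-186.533, -610.122) − (65.280, -52.863) = (-251.813, -557.260) km/h.
Bearing = atan2(-251.81, -557.26) = 204.32° clockwise from north.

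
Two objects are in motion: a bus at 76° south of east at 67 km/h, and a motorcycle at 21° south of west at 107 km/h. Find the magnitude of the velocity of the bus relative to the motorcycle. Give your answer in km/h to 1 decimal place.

119.1 km/h

Taking east as x and north as y: bus velocity = (16.209, -65.010) km/h; motorcycle velocity = (-99.893, -38.345) km/h.
Velocity of bus relative to motorcycle = (16.209, -65.010) − (-99.893, -38.345) = (116.102, -26.664) km/h.
Magnitude = |(116.102, -26.664)| = 119.124 km/h.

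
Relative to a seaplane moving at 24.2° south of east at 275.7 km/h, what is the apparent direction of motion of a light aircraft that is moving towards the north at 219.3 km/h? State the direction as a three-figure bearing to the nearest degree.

323°

Taking east as x and north as y: light aircraft velocity = (0.000, 219.300) km/h; seaplane velocity = (251.472, -113.016) km/h.
Velocity of light aircraft relative to seaplane = (0.000, 219.300) − (251.472, -113.016) = (-251.472, 332.316) km/h.
Bearing = atan2(-251.47, 332.32) = 322.88° clockwise from north.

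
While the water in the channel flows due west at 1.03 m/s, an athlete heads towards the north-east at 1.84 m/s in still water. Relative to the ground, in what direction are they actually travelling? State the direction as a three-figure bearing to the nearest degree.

Taking east as x and north as y: velocity relative to the water = (1.301, 1.301) m/s; the water relative to ground = (-1.030, 0.000) m/s.
Velocity relative to ground = (1.301, 1.301) + (-1.030, 0.000) = (0.271, 1.301) m/s.
Bearing = atan2(0.27, 1.30) = 11.77° clockwise from north.

012°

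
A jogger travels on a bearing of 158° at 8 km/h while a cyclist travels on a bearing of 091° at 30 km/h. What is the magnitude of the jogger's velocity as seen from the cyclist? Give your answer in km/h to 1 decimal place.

27.9 km/h

Taking east as x and north as y: jogger velocity = (2.997, -7.417) km/h; cyclist velocity = (29.995, -0.524) km/h.
Velocity of jogger relative to cyclist = (2.997, -7.417) − (29.995, -0.524) = (-26.999, -6.894) km/h.
Magnitude = |(-26.999, -6.894)| = 27.865 km/h.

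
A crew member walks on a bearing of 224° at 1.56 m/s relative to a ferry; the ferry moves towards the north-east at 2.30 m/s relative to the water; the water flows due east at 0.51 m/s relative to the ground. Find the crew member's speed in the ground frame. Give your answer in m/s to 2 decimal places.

In east/north components (m/s): crew member relative to ferry = (-1.084, -1.122); ferry relative to water = (1.626, 1.626); water relative to ground = (0.510, 0.000).
Sum = (1.053, 0.504) m/s.
Speed = |(1.053, 0.504)| = 1.167 m/s.

1.17 m/s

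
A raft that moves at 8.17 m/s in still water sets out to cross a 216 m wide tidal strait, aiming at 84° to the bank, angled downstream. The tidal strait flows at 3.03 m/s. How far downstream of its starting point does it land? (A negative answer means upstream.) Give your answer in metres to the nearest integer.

Perpendicular speed = 8.125 m/s; crossing time = 216 / 8.125 = 26.584 s.
Net downstream speed = 3.884 m/s.
Drift = 3.884 × 26.584 = 103.251 m (downstream).

103 m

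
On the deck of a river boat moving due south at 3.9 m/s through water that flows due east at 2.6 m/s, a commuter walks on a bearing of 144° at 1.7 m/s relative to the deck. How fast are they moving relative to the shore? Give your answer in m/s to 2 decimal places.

6.39 m/s

In east/north components (m/s): commuter relative to river boat = (0.999, -1.375); river boat relative to water = (0.000, -3.900); water relative to ground = (2.600, 0.000).
Sum = (3.599, -5.275) m/s.
Speed = |(3.599, -5.275)| = 6.386 m/s.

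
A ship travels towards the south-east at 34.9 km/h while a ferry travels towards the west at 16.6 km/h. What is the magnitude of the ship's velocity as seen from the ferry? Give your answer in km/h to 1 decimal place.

48.1 km/h

Taking east as x and north as y: ship velocity = (24.678, -24.678) km/h; ferry velocity = (-16.600, 0.000) km/h.
Velocity of ship relative to ferry = (24.678, -24.678) − (-16.600, 0.000) = (41.278, -24.678) km/h.
Magnitude = |(41.278, -24.678)| = 48.092 km/h.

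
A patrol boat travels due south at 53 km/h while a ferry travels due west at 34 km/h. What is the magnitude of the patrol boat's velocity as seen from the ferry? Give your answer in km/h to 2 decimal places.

62.97 km/h

Taking east as x and north as y: patrol boat velocity = (0.000, -53.000) km/h; ferry velocity = (-34.000, 0.000) km/h.
Velocity of patrol boat relative to ferry = (0.000, -53.000) − (-34.000, 0.000) = (34.000, -53.000) km/h.
Magnitude = |(34.000, -53.000)| = 62.968 km/h.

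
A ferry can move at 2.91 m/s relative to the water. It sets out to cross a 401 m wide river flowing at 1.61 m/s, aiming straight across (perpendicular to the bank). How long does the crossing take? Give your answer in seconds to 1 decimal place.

137.8 s

The component of the ferry's velocity perpendicular to the bank is 2.91 m/s.
The current is parallel to the bank, so it does not affect the crossing time.
Time = 401 / 2.910 = 137.801 s.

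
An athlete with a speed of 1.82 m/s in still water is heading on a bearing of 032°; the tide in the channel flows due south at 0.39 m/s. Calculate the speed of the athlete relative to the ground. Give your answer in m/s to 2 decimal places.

1.50 m/s

Taking east as x and north as y: velocity relative to the water = (0.964, 1.543) m/s; the water relative to ground = (0.000, -0.390) m/s.
Velocity relative to ground = (0.964, 1.543) + (0.000, -0.390) = (0.964, 1.153) m/s.
Speed = |(0.964, 1.153)| = 1.504 m/s.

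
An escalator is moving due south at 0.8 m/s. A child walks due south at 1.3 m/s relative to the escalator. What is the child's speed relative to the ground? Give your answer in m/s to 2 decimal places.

2.10 m/s

Taking east as x and north as y: escalator velocity = (0.000, -0.800) m/s; child velocity relative to escalator = (0.000, -1.300) m/s.
Velocity relative to ground = (0.000, -0.800) + (0.000, -1.300) = (0.000, -2.100) m/s.
Speed = |(0.000, -2.100)| = 2.100 m/s.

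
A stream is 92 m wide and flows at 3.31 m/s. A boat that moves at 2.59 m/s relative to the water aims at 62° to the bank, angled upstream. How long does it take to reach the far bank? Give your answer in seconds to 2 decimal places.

40.23 s

The component of the boat's velocity perpendicular to the bank is 2.59 × sin 62° = 2.287 m/s.
The current is parallel to the bank, so it does not affect the crossing time.
Time = 92 / 2.287 = 40.230 s.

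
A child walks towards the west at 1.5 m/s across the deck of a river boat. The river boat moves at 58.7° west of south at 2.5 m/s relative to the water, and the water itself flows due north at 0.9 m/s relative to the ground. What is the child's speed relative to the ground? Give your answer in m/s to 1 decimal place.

3.7 m/s

In east/north components (m/s): child relative to river boat = (-1.500, 0.000); river boat relative to water = (-2.136, -1.299); water relative to ground = (0.000, 0.900).
Sum = (-3.636, -0.399) m/s.
Speed = |(-3.636, -0.399)| = 3.658 m/s.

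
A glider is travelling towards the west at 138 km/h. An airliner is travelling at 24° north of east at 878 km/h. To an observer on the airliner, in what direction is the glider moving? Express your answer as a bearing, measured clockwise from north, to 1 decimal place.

249.2°

Taking east as x and north as y: glider velocity = (-138.000, 0.000) km/h; airliner velocity = (802.093, 357.115) km/h.
Velocity of glider relative to airliner = (-138.000, 0.000) − (802.093, 357.115) = (-940.093, -357.115) km/h.
Bearing = atan2(-940.09, -357.11) = 249.20° clockwise from north.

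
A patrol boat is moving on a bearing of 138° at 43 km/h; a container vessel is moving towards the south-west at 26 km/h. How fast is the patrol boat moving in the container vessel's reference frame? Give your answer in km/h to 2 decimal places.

49.07 km/h

Taking east as x and north as y: patrol boat velocity = (28.773, -31.955) km/h; container vessel velocity = (-18.385, -18.385) km/h.
Velocity of patrol boat relative to container vessel = (28.773, -31.955) − (-18.385, -18.385) = (47.157, -13.570) km/h.
Magnitude = |(47.157, -13.570)| = 49.071 km/h.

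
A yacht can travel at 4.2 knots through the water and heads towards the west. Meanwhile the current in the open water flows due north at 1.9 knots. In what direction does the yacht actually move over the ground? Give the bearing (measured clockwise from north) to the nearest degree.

294°

Taking east as x and north as y: velocity relative to the water = (-4.200, 0.000) knots; the water relative to ground = (0.000, 1.900) knots.
Velocity relative to ground = (-4.200, 0.000) + (0.000, 1.900) = (-4.200, 1.900) knots.
Bearing = atan2(-4.20, 1.90) = 294.34° clockwise from north.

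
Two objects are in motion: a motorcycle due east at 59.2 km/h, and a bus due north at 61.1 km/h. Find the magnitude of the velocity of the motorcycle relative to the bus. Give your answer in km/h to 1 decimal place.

85.1 km/h

Taking east as x and north as y: motorcycle velocity = (59.200, 0.000) km/h; bus velocity = (0.000, 61.100) km/h.
Velocity of motorcycle relative to bus = (59.200, 0.000) − (0.000, 61.100) = (59.200, -61.100) km/h.
Magnitude = |(59.200, -61.100)| = 85.076 km/h.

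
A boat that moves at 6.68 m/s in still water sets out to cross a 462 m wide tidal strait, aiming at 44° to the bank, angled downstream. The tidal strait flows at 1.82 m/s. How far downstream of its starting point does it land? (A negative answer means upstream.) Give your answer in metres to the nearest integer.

Perpendicular speed = 4.640 m/s; crossing time = 462 / 4.640 = 99.562 s.
Net downstream speed = 6.625 m/s.
Drift = 6.625 × 99.562 = 659.618 m (downstream).

660 m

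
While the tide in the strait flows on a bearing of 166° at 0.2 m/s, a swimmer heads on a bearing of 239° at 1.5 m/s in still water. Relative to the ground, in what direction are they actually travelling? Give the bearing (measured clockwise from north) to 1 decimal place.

Taking east as x and north as y: velocity relative to the water = (-1.286, -0.773) m/s; the water relative to ground = (0.048, -0.194) m/s.
Velocity relative to ground = (-1.286, -0.773) + (0.048, -0.194) = (-1.237, -0.967) m/s.
Bearing = atan2(-1.24, -0.97) = 232.00° clockwise from north.

232.0°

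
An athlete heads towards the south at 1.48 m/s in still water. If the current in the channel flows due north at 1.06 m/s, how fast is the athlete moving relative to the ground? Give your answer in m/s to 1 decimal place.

0.4 m/s

Taking east as x and north as y: velocity relative to the water = (0.000, -1.480) m/s; the water relative to ground = (0.000, 1.060) m/s.
Velocity relative to ground = (0.000, -1.480) + (0.000, 1.060) = (0.000, -0.420) m/s.
Speed = |(0.000, -0.420)| = 0.420 m/s.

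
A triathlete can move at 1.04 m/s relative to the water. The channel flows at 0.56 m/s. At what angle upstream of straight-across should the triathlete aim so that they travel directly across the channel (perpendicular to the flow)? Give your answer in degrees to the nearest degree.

To cancel the current, the upstream component of the triathlete's velocity must equal the flow: 1.04 sin θ = 0.56.
sin θ = 0.56 / 1.04 = 0.5385.
θ = arcsin(0.5385) = 32.579°.

33°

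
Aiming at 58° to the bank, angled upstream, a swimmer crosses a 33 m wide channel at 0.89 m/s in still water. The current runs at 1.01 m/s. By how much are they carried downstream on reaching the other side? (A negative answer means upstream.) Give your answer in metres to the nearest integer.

Perpendicular speed = 0.755 m/s; crossing time = 33 / 0.755 = 43.722 s.
Net downstream speed = 0.538 m/s.
Drift = 0.538 × 43.722 = 23.539 m (downstream).

24 m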